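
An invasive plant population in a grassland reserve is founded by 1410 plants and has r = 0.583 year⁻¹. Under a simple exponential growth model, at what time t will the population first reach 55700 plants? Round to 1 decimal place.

Set N₀·e^(rt) = 55700: e^(0.583·t) = 55700/1410 = 39.504.
0.583·t = ln(39.504) = 3.6764, so t = 3.6764/0.583 = 6.306.

6.3 years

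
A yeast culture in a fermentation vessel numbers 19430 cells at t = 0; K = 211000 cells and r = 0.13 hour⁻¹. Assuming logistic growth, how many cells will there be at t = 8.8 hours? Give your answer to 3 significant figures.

A = (K − N₀)/N₀ = (211000 − 19430)/19430 = 9.8595.
N(t) = K/(1 + A·e^(−rt)) = 211000/(1 + 9.8595×e^(−0.13×8.8)).
e^(−1.144) = 0.31854; denominator = 1 + 9.8595×0.31854 = 4.1407.
N = 211000/4.1407 = 50958.

51000 cells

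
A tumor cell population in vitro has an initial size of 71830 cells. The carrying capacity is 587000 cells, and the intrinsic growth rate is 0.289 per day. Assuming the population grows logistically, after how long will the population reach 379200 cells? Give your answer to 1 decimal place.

A = (K − N₀)/N₀ = (587000 − 71830)/71830 = 7.1721.
Solve 587000/(1 + 7.1721·e^(−0.289t)) = 379200: 1 + 7.1721·e^(−0.289t) = 1.548, so e^(−0.289t) = 0.0764069.
−0.289·t = ln(0.0764069) = -2.5717, so t = 2.5717/0.289 = 8.8986.

8.9 days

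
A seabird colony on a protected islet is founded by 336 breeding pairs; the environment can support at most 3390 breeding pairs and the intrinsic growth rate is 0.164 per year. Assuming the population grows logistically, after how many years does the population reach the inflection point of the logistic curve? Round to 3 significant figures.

Logistic growth is fastest at N = K/2 = 1695.
A = (K − N₀)/N₀ = 9.0893. Set K/(1 + A·e^(−rt)) = K/2 → A·e^(−rt) = 1.
e^(−0.164t) = 1/9.0893 = 0.11002, so t = ln(9.0893)/0.164 = 2.2071/0.164 = 13.458.

13.5 years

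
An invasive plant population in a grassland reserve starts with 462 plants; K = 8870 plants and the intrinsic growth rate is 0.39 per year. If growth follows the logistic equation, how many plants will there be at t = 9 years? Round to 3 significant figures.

A = (K − N₀)/N₀ = (8870 − 462)/462 = 18.199.
N(t) = K/(1 + A·e^(−rt)) = 8870/(1 + 18.199×e^(−0.39×9)).
e^(−3.51) = 0.029897; denominator = 1 + 18.199×0.029897 = 1.5441.
N = 8870/1.5441 = 5744.45.

5740 plants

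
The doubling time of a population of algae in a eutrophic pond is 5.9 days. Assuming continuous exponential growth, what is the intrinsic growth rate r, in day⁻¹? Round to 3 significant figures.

r = ln(2)/t_d = 0.6931/5.9 = 0.11748.

0.117 per day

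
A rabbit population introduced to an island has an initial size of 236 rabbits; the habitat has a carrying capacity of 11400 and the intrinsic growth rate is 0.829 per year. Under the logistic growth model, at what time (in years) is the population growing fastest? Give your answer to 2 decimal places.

Logistic growth is fastest at N = K/2 = 5700.
A = (K − N₀)/N₀ = 47.305. Set K/(1 + A·e^(−rt)) = K/2 → A·e^(−rt) = 1.
e^(−0.829t) = 1/47.305 = 0.0211394, so t = ln(47.305)/0.829 = 3.8566/0.829 = 4.6521.

4.65 years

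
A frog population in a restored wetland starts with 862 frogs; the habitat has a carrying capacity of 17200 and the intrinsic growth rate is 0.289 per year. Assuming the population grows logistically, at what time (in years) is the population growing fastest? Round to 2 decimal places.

Logistic growth is fastest at N = K/2 = 8600.
A = (K − N₀)/N₀ = 18.954. Set K/(1 + A·e^(−rt)) = K/2 → A·e^(−rt) = 1.
e^(−0.289t) = 1/18.954 = 0.0527604, so t = ln(18.954)/0.289 = 2.942/0.289 = 10.18.

10.18 years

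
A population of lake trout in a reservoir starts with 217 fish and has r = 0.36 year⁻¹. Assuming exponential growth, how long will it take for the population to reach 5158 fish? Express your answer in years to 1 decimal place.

Set N₀·e^(rt) = 5158: e^(0.36·t) = 5158/217 = 23.77.
0.36·t = ln(23.77) = 3.1684, so t = 3.1684/0.36 = 8.8011.

8.8 years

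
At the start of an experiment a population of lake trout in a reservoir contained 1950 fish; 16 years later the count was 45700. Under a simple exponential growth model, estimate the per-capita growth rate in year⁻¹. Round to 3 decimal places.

From N(t) = N₀·e^(rt): e^(r·16) = 45700/1950 = 23.436.
r·16 = ln(23.436) = 3.1543, so r = 3.1543/16 = 0.19714.

0.197 per year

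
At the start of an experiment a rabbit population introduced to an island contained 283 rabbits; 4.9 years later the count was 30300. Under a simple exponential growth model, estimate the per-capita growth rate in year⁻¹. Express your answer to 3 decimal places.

0.954 per year

From N(t) = N₀·e^(rt): e^(r·4.9) = 30300/283 = 107.07.
r·4.9 = ln(107.07) = 4.6735, so r = 4.6735/4.9 = 0.95377.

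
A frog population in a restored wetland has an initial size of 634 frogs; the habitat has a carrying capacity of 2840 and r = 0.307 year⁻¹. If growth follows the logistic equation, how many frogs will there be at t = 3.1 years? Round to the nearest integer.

A = (K − N₀)/N₀ = (2840 − 634)/634 = 3.4795.
N(t) = K/(1 + A·e^(−rt)) = 2840/(1 + 3.4795×e^(−0.307×3.1)).
e^(−0.9517) = 0.38608; denominator = 1 + 3.4795×0.38608 = 2.3434.
N = 2840/2.3434 = 1211.93.

1212 frogs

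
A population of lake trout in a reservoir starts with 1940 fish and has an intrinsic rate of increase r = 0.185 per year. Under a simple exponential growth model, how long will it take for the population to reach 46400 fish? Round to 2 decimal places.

17.16 years

Set N₀·e^(rt) = 46400: e^(0.185·t) = 46400/1940 = 23.918.
0.185·t = ln(23.918) = 3.1746, so t = 3.1746/0.185 = 17.16.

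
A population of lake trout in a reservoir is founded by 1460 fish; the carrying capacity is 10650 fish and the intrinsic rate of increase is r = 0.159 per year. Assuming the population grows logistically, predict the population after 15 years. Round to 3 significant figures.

A = (K − N₀)/N₀ = (10650 − 1460)/1460 = 6.2945.
N(t) = K/(1 + A·e^(−rt)) = 10650/(1 + 6.2945×e^(−0.159×15)).
e^(−2.385) = 0.092089; denominator = 1 + 6.2945×0.092089 = 1.5797.
N = 10650/1.5797 = 6741.97.

6740 fish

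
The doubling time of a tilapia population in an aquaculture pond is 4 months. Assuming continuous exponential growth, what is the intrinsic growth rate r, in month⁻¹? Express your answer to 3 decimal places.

0.173 per month

r = ln(2)/t_d = 0.6931/4 = 0.17329.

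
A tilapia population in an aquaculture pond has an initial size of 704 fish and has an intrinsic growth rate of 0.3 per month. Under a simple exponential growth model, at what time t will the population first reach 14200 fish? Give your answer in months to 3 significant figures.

Set N₀·e^(rt) = 14200: e^(0.3·t) = 14200/704 = 20.17.
0.3·t = ln(20.17) = 3.0042, so t = 3.0042/0.3 = 10.014.

10.0 months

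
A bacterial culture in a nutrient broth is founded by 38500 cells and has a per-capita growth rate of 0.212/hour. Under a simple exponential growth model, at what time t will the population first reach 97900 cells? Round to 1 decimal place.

Set N₀·e^(rt) = 97900: e^(0.212·t) = 97900/38500 = 2.5429.
0.212·t = ln(2.5429) = 0.93329, so t = 0.93329/0.212 = 4.4023.

4.4 hours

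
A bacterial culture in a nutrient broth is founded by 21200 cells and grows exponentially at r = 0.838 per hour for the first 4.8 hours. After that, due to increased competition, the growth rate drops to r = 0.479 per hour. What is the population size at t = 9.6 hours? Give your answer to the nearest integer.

Phase 1: N(4.8) = 21200·e^(0.838×4.8) = 21200·e^4.022 = 1.183701×10^6.
Phase 2 runs for 9.6 − 4.8 = 4.8 hours at r = 0.479.
N(9.6) = 1.183701×10^6·e^(0.479×4.8) = 1.183701×10^6·e^2.299 = 1.179701×10^7.

11797008 cells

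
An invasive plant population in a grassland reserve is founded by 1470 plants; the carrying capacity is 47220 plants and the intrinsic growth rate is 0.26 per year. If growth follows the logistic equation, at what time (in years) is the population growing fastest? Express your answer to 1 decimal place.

13.2 years

Logistic growth is fastest at N = K/2 = 23610.
A = (K − N₀)/N₀ = 31.122. Set K/(1 + A·e^(−rt)) = K/2 → A·e^(−rt) = 1.
e^(−0.26t) = 1/31.122 = 0.0321311, so t = ln(31.122)/0.26 = 3.4379/0.26 = 13.223.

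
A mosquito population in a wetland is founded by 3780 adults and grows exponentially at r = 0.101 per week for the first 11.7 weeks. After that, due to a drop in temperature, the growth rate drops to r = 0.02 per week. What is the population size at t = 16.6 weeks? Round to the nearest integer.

Phase 1: N(11.7) = 3780·e^(0.101×11.7) = 3780·e^1.182 = 12322.5.
Phase 2 runs for 16.6 − 11.7 = 4.9 weeks at r = 0.02.
N(16.6) = 12322.5·e^(0.02×4.9) = 12322.5·e^0.098 = 13591.2.

13591 adults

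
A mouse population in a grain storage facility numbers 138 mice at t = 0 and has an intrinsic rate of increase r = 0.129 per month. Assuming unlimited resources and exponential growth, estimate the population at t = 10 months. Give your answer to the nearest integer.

501 mice

N(t) = N₀·e^(rt) = 138 × e^(0.129×10) = 138 × e^1.29.
e^1.29 ≈ 3.6328, so N ≈ 138 × 3.6328 = 501.325.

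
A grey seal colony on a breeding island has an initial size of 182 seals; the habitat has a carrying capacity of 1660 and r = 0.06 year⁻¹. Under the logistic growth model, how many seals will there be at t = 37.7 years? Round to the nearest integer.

899 seals

A = (K − N₀)/N₀ = (1660 − 182)/182 = 8.1209.
N(t) = K/(1 + A·e^(−rt)) = 1660/(1 + 8.1209×e^(−0.06×37.7)).
e^(−2.262) = 0.10414; denominator = 1 + 8.1209×0.10414 = 1.8457.
N = 1660/1.8457 = 899.376.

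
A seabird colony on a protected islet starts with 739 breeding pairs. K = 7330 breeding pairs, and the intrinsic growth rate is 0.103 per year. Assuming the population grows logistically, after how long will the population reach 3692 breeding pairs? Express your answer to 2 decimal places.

A = (K − N₀)/N₀ = (7330 − 739)/739 = 8.9188.
Solve 7330/(1 + 8.9188·e^(−0.103t)) = 3692: 1 + 8.9188·e^(−0.103t) = 1.9854, so e^(−0.103t) = 0.110483.
−0.103·t = ln(0.110483) = -2.2029, so t = 2.2029/0.103 = 21.387.

21.39 years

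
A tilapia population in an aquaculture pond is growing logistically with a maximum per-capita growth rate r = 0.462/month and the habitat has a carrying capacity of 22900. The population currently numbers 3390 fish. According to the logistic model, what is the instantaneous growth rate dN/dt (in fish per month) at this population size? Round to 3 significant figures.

dN/dt = rN(1 − N/K) = 0.462 × 3390 × (1 − 3390/22900).
1 − 3390/22900 = 0.85197; dN/dt = 0.462 × 3390 × 0.85197 = 1334.3.

1330 fish per month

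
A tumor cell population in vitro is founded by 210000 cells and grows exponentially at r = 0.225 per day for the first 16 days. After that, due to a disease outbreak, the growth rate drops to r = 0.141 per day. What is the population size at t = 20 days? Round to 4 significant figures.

13510000 cells

Phase 1: N(16) = 210000·e^(0.225×16) = 210000·e^3.6 = 7.685629×10^6.
Phase 2 runs for 20 − 16 = 4 days at r = 0.141.
N(20) = 7.685629×10^6·e^(0.141×4) = 7.685629×10^6·e^0.564 = 1.350895×10^7.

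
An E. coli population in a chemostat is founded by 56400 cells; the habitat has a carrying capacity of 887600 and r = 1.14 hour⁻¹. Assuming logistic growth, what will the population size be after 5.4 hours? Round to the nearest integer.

860699 cells

A = (K − N₀)/N₀ = (887600 − 56400)/56400 = 14.738.
N(t) = K/(1 + A·e^(−rt)) = 887600/(1 + 14.738×e^(−1.14×5.4)).
e^(−6.156) = 0.0021207; denominator = 1 + 14.738×0.0021207 = 1.0313.
N = 887600/1.0313 = 860699.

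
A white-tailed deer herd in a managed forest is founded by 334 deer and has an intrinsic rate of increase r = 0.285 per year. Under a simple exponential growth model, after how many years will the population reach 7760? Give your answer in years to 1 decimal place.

11.0 years

Set N₀·e^(rt) = 7760: e^(0.285·t) = 7760/334 = 23.234.
0.285·t = ln(23.234) = 3.1456, so t = 3.1456/0.285 = 11.037.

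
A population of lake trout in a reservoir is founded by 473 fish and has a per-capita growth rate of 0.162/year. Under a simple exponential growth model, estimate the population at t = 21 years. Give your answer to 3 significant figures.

14200 fish

N(t) = N₀·e^(rt) = 473 × e^(0.162×21) = 473 × e^3.402.
e^3.402 ≈ 30.024, so N ≈ 473 × 30.024 = 14201.4.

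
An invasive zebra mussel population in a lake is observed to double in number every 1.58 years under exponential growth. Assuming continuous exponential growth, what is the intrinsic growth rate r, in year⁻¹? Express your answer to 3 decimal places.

r = ln(2)/t_d = 0.6931/1.58 = 0.4387.

0.439 per year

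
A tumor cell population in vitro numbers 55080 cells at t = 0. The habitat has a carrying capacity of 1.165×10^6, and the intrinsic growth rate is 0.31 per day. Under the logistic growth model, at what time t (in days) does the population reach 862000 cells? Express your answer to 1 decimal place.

13.1 days

A = (K − N₀)/N₀ = (1.165×10^6 − 55080)/55080 = 20.151.
Solve 1.165×10^6/(1 + 20.151·e^(−0.31t)) = 862000: 1 + 20.151·e^(−0.31t) = 1.3515, so e^(−0.31t) = 0.0174437.
−0.31·t = ln(0.0174437) = -4.0488, so t = 4.0488/0.31 = 13.061.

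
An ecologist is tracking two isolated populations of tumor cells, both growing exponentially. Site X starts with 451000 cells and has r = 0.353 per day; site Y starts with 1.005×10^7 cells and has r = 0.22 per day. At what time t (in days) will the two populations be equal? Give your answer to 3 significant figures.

23.3 days

Set 451000·e^(0.353t) = 1.005×10^7·e^(0.22t).
e^((0.353 − 0.22)t) = 1.005×10^7/451000 → e^(0.133·t) = 22.284.
0.133·t = ln(22.284) = 3.1039, so t = 3.1039/0.133 = 23.337.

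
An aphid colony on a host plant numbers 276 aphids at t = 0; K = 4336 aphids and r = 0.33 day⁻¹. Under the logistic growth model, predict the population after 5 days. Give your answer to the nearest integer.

1134 aphids

A = (K − N₀)/N₀ = (4336 − 276)/276 = 14.71.
N(t) = K/(1 + A·e^(−rt)) = 4336/(1 + 14.71×e^(−0.33×5)).
e^(−1.65) = 0.19205; denominator = 1 + 14.71×0.19205 = 3.8251.
N = 4336/3.8251 = 1133.57.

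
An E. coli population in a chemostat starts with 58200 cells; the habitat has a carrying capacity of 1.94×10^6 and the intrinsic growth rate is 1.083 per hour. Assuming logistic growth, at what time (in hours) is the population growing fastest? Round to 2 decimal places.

Logistic growth is fastest at N = K/2 = 970000.
A = (K − N₀)/N₀ = 32.333. Set K/(1 + A·e^(−rt)) = K/2 → A·e^(−rt) = 1.
e^(−1.083t) = 1/32.333 = 0.0309278, so t = ln(32.333)/1.083 = 3.4761/1.083 = 3.2097.

3.21 hours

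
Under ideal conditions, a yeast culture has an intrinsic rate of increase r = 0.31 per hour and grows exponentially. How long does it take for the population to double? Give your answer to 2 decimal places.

Doubling time t_d = ln(2)/r = 0.6931/0.31 = 2.236.

2.24 hours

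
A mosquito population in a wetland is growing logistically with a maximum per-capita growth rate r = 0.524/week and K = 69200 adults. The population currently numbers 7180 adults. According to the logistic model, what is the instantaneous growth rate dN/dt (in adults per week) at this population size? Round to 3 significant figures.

dN/dt = rN(1 − N/K) = 0.524 × 7180 × (1 − 7180/69200).
1 − 7180/69200 = 0.89624; dN/dt = 0.524 × 7180 × 0.89624 = 3372.

3370 adults per week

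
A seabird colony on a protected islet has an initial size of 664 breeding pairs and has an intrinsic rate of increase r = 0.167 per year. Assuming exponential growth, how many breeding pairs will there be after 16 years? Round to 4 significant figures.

9607 breeding pairs

N(t) = N₀·e^(rt) = 664 × e^(0.167×16) = 664 × e^2.672.
e^2.672 ≈ 14.469, so N ≈ 664 × 14.469 = 9607.34.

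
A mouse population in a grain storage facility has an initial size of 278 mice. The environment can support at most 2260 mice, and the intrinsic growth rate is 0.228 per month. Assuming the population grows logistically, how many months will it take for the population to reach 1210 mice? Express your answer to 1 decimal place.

9.2 months

A = (K − N₀)/N₀ = (2260 − 278)/278 = 7.1295.
Solve 2260/(1 + 7.1295·e^(−0.228t)) = 1210: 1 + 7.1295·e^(−0.228t) = 1.8678, so e^(−0.228t) = 0.121715.
−0.228·t = ln(0.121715) = -2.1061, so t = 2.1061/0.228 = 9.2372.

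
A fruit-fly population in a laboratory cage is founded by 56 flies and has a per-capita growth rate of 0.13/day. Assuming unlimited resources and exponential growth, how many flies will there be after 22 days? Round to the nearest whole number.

N(t) = N₀·e^(rt) = 56 × e^(0.13×22) = 56 × e^2.86.
e^2.86 ≈ 17.462, so N ≈ 56 × 17.462 = 977.846.

978 flies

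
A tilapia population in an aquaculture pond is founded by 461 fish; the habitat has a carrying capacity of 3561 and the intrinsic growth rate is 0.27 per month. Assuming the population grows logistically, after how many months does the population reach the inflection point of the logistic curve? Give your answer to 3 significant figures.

7.06 months

Logistic growth is fastest at N = K/2 = 1780.5.
A = (K − N₀)/N₀ = 6.7245. Set K/(1 + A·e^(−rt)) = K/2 → A·e^(−rt) = 1.
e^(−0.27t) = 1/6.7245 = 0.14871, so t = ln(6.7245)/0.27 = 1.9058/0.27 = 7.0584.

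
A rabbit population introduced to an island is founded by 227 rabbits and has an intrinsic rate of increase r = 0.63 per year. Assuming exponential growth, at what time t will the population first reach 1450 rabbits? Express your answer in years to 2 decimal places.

2.94 years

Set N₀·e^(rt) = 1450: e^(0.63·t) = 1450/227 = 6.3877.
0.63·t = ln(6.3877) = 1.8544, so t = 1.8544/0.63 = 2.9434.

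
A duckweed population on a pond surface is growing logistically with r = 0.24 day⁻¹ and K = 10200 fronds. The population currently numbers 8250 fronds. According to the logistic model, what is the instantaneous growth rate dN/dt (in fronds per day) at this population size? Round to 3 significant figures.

dN/dt = rN(1 − N/K) = 0.24 × 8250 × (1 − 8250/10200).
1 − 8250/10200 = 0.19118; dN/dt = 0.24 × 8250 × 0.19118 = 378.53.

379 fronds per day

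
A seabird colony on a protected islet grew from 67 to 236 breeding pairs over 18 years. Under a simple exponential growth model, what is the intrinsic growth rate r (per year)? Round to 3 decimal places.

0.070 per year

From N(t) = N₀·e^(rt): e^(r·18) = 236/67 = 3.5224.
r·18 = ln(3.5224) = 1.2591, so r = 1.2591/18 = 0.069952.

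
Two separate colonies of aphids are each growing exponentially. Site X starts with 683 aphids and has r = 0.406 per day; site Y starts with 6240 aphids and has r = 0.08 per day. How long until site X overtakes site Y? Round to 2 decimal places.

Set 683·e^(0.406t) = 6240·e^(0.08t).
e^((0.406 − 0.08)t) = 6240/683 → e^(0.326·t) = 9.1362.
0.326·t = ln(9.1362) = 2.2122, so t = 2.2122/0.326 = 6.786.

6.79 days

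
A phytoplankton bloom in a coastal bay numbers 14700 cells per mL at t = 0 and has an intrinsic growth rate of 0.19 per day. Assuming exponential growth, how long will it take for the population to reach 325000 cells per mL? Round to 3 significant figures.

Set N₀·e^(rt) = 325000: e^(0.19·t) = 325000/14700 = 22.109.
0.19·t = ln(22.109) = 3.096, so t = 3.096/0.19 = 16.295.

16.3 days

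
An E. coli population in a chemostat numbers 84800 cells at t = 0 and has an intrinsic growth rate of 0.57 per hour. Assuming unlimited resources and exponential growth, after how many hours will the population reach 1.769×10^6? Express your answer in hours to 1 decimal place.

Set N₀·e^(rt) = 1.769×10^6: e^(0.57·t) = 1.769×10^6/84800 = 20.861.
0.57·t = ln(20.861) = 3.0379, so t = 3.0379/0.57 = 5.3296.

5.3 hours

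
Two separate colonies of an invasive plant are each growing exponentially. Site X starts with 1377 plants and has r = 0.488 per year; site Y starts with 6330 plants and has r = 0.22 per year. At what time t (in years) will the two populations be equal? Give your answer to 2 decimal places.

Set 1377·e^(0.488t) = 6330·e^(0.22t).
e^((0.488 − 0.22)t) = 6330/1377 → e^(0.268·t) = 4.5969.
0.268·t = ln(4.5969) = 1.5254, so t = 1.5254/0.268 = 5.6918.

5.69 years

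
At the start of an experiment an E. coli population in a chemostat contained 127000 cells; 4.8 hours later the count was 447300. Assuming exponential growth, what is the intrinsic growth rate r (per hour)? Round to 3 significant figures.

From N(t) = N₀·e^(rt): e^(r·4.8) = 447300/127000 = 3.522.
r·4.8 = ln(3.522) = 1.259, so r = 1.259/4.8 = 0.2623.

0.262 per hour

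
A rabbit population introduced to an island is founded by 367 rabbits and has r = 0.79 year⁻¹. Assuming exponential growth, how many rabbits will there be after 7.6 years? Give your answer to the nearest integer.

148652 rabbits

N(t) = N₀·e^(rt) = 367 × e^(0.79×7.6) = 367 × e^6.004.
e^6.004 ≈ 405.05, so N ≈ 367 × 405.05 = 148652.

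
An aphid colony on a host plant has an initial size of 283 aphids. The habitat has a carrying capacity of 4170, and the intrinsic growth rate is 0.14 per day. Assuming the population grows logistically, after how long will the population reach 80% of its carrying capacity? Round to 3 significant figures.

A = (K − N₀)/N₀ = (4170 − 283)/283 = 13.735.
Solve 4170/(1 + 13.735·e^(−0.14t)) = 3336: 1 + 13.735·e^(−0.14t) = 1.25, so e^(−0.14t) = 0.0182017.
−0.14·t = ln(0.0182017) = -4.0062, so t = 4.0062/0.14 = 28.616.

28.6 days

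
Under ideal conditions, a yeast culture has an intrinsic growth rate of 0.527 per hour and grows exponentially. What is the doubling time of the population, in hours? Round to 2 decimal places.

Doubling time t_d = ln(2)/r = 0.6931/0.527 = 1.3153.

1.32 hours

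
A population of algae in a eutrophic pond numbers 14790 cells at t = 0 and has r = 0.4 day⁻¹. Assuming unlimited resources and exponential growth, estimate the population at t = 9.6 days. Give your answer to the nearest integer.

N(t) = N₀·e^(rt) = 14790 × e^(0.4×9.6) = 14790 × e^3.84.
e^3.84 ≈ 46.525, so N ≈ 14790 × 46.525 = 688112.

688112 cells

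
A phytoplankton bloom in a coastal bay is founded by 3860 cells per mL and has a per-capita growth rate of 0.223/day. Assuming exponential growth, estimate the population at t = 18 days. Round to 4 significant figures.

N(t) = N₀·e^(rt) = 3860 × e^(0.223×18) = 3860 × e^4.014.
e^4.014 ≈ 55.368, so N ≈ 3860 × 55.368 = 213720.

213700 cells per mL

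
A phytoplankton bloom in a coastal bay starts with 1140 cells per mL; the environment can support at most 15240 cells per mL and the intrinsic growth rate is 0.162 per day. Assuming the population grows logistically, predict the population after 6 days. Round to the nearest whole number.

2683 cells per mL

A = (K − N₀)/N₀ = (15240 − 1140)/1140 = 12.368.
N(t) = K/(1 + A·e^(−rt)) = 15240/(1 + 12.368×e^(−0.162×6)).
e^(−0.972) = 0.37833; denominator = 1 + 12.368×0.37833 = 5.6793.
N = 15240/5.6793 = 2683.43.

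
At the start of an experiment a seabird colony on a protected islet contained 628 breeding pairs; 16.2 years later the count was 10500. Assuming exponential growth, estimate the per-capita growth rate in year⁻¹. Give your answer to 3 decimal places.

From N(t) = N₀·e^(rt): e^(r·16.2) = 10500/628 = 16.72.
r·16.2 = ln(16.72) = 2.8166, so r = 2.8166/16.2 = 0.17386.

0.174 per year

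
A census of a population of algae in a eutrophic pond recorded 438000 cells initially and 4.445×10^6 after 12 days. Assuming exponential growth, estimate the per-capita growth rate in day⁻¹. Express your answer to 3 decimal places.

From N(t) = N₀·e^(rt): e^(r·12) = 4.445×10^6/438000 = 10.148.
r·12 = ln(10.148) = 2.3173, so r = 2.3173/12 = 0.19311.

0.193 per day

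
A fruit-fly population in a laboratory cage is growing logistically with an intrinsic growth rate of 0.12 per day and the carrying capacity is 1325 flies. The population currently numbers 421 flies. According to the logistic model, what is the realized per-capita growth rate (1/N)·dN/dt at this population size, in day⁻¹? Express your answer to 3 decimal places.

(1/N)·dN/dt = r(1 − N/K) = 0.12 × (1 − 421/1325).
= 0.12 × 0.68226 = 0.081872.

0.082 per day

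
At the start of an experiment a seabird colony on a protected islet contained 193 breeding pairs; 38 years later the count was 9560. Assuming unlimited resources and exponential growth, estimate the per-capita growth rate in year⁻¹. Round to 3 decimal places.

From N(t) = N₀·e^(rt): e^(r·38) = 9560/193 = 49.534.
r·38 = ln(49.534) = 3.9027, so r = 3.9027/38 = 0.1027.

0.103 per year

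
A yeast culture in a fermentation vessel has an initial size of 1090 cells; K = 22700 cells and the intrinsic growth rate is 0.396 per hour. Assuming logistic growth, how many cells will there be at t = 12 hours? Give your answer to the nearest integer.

A = (K − N₀)/N₀ = (22700 − 1090)/1090 = 19.826.
N(t) = K/(1 + A·e^(−rt)) = 22700/(1 + 19.826×e^(−0.396×12)).
e^(−4.752) = 0.0086344; denominator = 1 + 19.826×0.0086344 = 1.1712.
N = 22700/1.1712 = 19382.1.

19382 cells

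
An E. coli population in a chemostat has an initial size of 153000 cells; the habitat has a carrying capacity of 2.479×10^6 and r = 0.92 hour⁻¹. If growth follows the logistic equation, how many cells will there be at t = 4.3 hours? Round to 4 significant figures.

1920000 cells

A = (K − N₀)/N₀ = (2.479×10^6 − 153000)/153000 = 15.203.
N(t) = K/(1 + A·e^(−rt)) = 2.479×10^6/(1 + 15.203×e^(−0.92×4.3)).
e^(−3.956) = 0.01914; denominator = 1 + 15.203×0.01914 = 1.291.
N = 2.479×10^6/1.291 = 1.92026×10^6.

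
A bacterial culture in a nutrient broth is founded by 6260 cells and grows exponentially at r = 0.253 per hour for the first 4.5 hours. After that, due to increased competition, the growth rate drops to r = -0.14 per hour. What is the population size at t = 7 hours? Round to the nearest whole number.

13773 cells

Phase 1: N(4.5) = 6260·e^(0.253×4.5) = 6260·e^1.139 = 19544.2.
Phase 2 runs for 7 − 4.5 = 2.5 hours at r = -0.14.
N(7) = 19544.2·e^(-0.14×2.5) = 19544.2·e^-0.35 = 13772.6.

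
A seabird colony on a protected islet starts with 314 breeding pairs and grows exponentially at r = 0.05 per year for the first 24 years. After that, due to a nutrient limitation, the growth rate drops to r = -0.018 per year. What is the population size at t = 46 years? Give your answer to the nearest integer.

Phase 1: N(24) = 314·e^(0.05×24) = 314·e^1.2 = 1042.52.
Phase 2 runs for 46 − 24 = 22 years at r = -0.018.
N(46) = 1042.52·e^(-0.018×22) = 1042.52·e^-0.396 = 701.621.

702 breeding pairs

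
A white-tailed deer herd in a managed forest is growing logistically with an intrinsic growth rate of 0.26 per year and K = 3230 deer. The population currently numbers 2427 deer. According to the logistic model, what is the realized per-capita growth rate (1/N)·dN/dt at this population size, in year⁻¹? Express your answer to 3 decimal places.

(1/N)·dN/dt = r(1 − N/K) = 0.26 × (1 − 2427/3230).
= 0.26 × 0.24861 = 0.064638.

0.065 per year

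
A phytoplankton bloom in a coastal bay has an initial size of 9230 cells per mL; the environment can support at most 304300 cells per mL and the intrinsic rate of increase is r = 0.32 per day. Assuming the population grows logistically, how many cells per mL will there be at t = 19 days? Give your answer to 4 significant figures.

A = (K − N₀)/N₀ = (304300 − 9230)/9230 = 31.969.
N(t) = K/(1 + A·e^(−rt)) = 304300/(1 + 31.969×e^(−0.32×19)).
e^(−6.08) = 0.0022882; denominator = 1 + 31.969×0.0022882 = 1.0731.
N = 304300/1.0731 = 283558.

283600 cells per mL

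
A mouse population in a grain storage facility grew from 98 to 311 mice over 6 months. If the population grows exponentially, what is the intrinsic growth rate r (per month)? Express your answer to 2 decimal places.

0.19 per month

From N(t) = N₀·e^(rt): e^(r·6) = 311/98 = 3.1735.
r·6 = ln(3.1735) = 1.1548, so r = 1.1548/6 = 0.19247.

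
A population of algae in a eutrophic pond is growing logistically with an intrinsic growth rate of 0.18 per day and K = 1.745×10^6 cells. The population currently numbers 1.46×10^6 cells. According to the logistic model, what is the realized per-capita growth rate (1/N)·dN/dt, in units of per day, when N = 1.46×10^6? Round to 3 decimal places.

(1/N)·dN/dt = r(1 − N/K) = 0.18 × (1 − 1.46×10^6/1.745×10^6).
= 0.18 × 0.16332 = 0.029398.

0.029 per day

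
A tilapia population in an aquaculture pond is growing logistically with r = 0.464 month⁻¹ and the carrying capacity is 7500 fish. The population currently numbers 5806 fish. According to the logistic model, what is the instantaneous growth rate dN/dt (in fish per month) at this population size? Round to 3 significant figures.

dN/dt = rN(1 − N/K) = 0.464 × 5806 × (1 − 5806/7500).
1 − 5806/7500 = 0.22587; dN/dt = 0.464 × 5806 × 0.22587 = 608.48.

608 fish per month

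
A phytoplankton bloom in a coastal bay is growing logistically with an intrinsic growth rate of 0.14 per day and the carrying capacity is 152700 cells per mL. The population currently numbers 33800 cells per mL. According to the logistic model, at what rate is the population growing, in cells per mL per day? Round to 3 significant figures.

3680 cells per mL per day

dN/dt = rN(1 − N/K) = 0.14 × 33800 × (1 − 33800/152700).
1 − 33800/152700 = 0.77865; dN/dt = 0.14 × 33800 × 0.77865 = 3684.6.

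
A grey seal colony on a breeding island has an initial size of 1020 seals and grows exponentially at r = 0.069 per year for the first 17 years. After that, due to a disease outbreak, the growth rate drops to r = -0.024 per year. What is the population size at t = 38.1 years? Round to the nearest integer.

Phase 1: N(17) = 1020·e^(0.069×17) = 1020·e^1.173 = 3296.31.
Phase 2 runs for 38.1 − 17 = 21.1 years at r = -0.024.
N(38.1) = 3296.31·e^(-0.024×21.1) = 3296.31·e^-0.5064 = 1986.56.

1987 seals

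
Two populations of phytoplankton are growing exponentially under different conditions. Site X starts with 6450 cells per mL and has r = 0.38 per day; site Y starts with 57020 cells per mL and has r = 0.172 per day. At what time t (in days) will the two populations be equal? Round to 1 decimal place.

10.5 days

Set 6450·e^(0.38t) = 57020·e^(0.172t).
e^((0.38 − 0.172)t) = 57020/6450 → e^(0.208·t) = 8.8403.
0.208·t = ln(8.8403) = 2.1793, so t = 2.1793/0.208 = 10.478.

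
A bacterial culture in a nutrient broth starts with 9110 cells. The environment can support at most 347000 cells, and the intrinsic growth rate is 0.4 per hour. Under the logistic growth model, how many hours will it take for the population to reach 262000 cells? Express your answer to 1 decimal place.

A = (K − N₀)/N₀ = (347000 − 9110)/9110 = 37.09.
Solve 347000/(1 + 37.09·e^(−0.4t)) = 262000: 1 + 37.09·e^(−0.4t) = 1.3244, so e^(−0.4t) = 0.00874703.
−0.4·t = ln(0.00874703) = -4.739, so t = 4.739/0.4 = 11.848.

11.8 hours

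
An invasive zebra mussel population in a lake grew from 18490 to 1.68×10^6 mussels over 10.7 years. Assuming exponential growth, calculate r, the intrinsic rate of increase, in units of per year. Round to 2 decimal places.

From N(t) = N₀·e^(rt): e^(r·10.7) = 1.68×10^6/18490 = 90.86.
r·10.7 = ln(90.86) = 4.5093, so r = 4.5093/10.7 = 0.42143.

0.42 per year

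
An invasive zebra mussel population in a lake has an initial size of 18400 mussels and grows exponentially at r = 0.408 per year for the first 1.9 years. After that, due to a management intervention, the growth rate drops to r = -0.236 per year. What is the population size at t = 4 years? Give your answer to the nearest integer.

24336 mussels

Phase 1: N(1.9) = 18400·e^(0.408×1.9) = 18400·e^0.7752 = 39946.9.
Phase 2 runs for 4 − 1.9 = 2.1 years at r = -0.236.
N(4) = 39946.9·e^(-0.236×2.1) = 39946.9·e^-0.4956 = 24335.9.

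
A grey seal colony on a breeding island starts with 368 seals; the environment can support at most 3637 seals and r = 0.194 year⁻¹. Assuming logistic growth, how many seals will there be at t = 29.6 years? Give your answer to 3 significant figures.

A = (K − N₀)/N₀ = (3637 − 368)/368 = 8.8832.
N(t) = K/(1 + A·e^(−rt)) = 3637/(1 + 8.8832×e^(−0.194×29.6)).
e^(−5.742) = 0.0032071; denominator = 1 + 8.8832×0.0032071 = 1.0285.
N = 3637/1.0285 = 3536.26.

3540 seals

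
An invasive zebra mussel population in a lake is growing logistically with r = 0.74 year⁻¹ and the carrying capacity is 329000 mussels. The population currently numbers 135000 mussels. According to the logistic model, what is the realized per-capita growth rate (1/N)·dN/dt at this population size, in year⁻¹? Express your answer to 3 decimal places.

(1/N)·dN/dt = r(1 − N/K) = 0.74 × (1 − 135000/329000).
= 0.74 × 0.58967 = 0.43635.

0.436 per year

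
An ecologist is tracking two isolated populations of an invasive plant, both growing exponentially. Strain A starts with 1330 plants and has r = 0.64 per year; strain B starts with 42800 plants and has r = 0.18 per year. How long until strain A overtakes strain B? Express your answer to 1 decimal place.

Set 1330·e^(0.64t) = 42800·e^(0.18t).
e^((0.64 − 0.18)t) = 42800/1330 → e^(0.46·t) = 32.18.
0.46·t = ln(32.18) = 3.4714, so t = 3.4714/0.46 = 7.5464.

7.5 years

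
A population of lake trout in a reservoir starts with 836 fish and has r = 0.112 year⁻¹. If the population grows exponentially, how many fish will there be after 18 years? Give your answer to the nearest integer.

N(t) = N₀·e^(rt) = 836 × e^(0.112×18) = 836 × e^2.016.
e^2.016 ≈ 7.5082, so N ≈ 836 × 7.5082 = 6276.88.

6277 fish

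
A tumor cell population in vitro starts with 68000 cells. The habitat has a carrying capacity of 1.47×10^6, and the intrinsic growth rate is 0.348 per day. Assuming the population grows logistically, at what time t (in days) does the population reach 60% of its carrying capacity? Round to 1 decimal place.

A = (K − N₀)/N₀ = (1.47×10^6 − 68000)/68000 = 20.618.
Solve 1.47×10^6/(1 + 20.618·e^(−0.348t)) = 882000: 1 + 20.618·e^(−0.348t) = 1.6667, so e^(−0.348t) = 0.0323348.
−0.348·t = ln(0.0323348) = -3.4316, so t = 3.4316/0.348 = 9.861.

9.9 days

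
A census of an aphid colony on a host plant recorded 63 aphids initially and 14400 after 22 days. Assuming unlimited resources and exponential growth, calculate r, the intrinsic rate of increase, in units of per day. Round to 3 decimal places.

From N(t) = N₀·e^(rt): e^(r·22) = 14400/63 = 228.57.
r·22 = ln(228.57) = 5.4318, so r = 5.4318/22 = 0.2469.

0.247 per day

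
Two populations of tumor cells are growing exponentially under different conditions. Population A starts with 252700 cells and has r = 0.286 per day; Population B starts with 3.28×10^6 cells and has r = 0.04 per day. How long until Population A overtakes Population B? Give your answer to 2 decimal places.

Set 252700·e^(0.286t) = 3.28×10^6·e^(0.04t).
e^((0.286 − 0.04)t) = 3.28×10^6/252700 → e^(0.246·t) = 12.98.
0.246·t = ln(12.98) = 2.5634, so t = 2.5634/0.246 = 10.42.

10.42 days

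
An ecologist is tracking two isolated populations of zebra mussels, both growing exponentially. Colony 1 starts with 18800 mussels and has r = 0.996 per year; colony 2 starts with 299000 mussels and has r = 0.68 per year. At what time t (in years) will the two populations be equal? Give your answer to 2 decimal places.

8.76 years

Set 18800·e^(0.996t) = 299000·e^(0.68t).
e^((0.996 − 0.68)t) = 299000/18800 → e^(0.316·t) = 15.904.
0.316·t = ln(15.904) = 2.7666, so t = 2.7666/0.316 = 8.755.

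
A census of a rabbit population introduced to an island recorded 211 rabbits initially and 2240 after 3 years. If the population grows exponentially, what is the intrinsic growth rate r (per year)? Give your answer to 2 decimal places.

From N(t) = N₀·e^(rt): e^(r·3) = 2240/211 = 10.616.
r·3 = ln(10.616) = 2.3624, so r = 2.3624/3 = 0.78746.

0.79 per year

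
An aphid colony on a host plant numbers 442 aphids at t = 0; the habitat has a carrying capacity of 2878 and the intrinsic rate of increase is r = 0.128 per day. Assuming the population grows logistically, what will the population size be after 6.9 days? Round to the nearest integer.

A = (K − N₀)/N₀ = (2878 − 442)/442 = 5.5113.
N(t) = K/(1 + A·e^(−rt)) = 2878/(1 + 5.5113×e^(−0.128×6.9)).
e^(−0.8832) = 0.41346; denominator = 1 + 5.5113×0.41346 = 3.2787.
N = 2878/3.2787 = 877.788.

878 aphids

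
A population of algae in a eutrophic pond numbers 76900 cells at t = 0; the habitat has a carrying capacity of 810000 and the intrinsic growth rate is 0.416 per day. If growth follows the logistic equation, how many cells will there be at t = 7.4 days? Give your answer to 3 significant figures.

563000 cells

A = (K − N₀)/N₀ = (810000 − 76900)/76900 = 9.5332.
N(t) = K/(1 + A·e^(−rt)) = 810000/(1 + 9.5332×e^(−0.416×7.4)).
e^(−3.078) = 0.046033; denominator = 1 + 9.5332×0.046033 = 1.4388.
N = 810000/1.4388 = 562954.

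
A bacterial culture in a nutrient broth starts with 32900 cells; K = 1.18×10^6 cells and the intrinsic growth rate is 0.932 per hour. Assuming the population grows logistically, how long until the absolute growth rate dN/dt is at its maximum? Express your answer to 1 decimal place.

3.8 hours

Logistic growth is fastest at N = K/2 = 590000.
A = (K − N₀)/N₀ = 34.866. Set K/(1 + A·e^(−rt)) = K/2 → A·e^(−rt) = 1.
e^(−0.932t) = 1/34.866 = 0.028681, so t = ln(34.866)/0.932 = 3.5515/0.932 = 3.8106.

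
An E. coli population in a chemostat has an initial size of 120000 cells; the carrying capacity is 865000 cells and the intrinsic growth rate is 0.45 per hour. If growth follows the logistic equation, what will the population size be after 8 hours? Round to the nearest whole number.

739547 cells

A = (K − N₀)/N₀ = (865000 − 120000)/120000 = 6.2083.
N(t) = K/(1 + A·e^(−rt)) = 865000/(1 + 6.2083×e^(−0.45×8)).
e^(−3.6) = 0.027324; denominator = 1 + 6.2083×0.027324 = 1.1696.
N = 865000/1.1696 = 739547.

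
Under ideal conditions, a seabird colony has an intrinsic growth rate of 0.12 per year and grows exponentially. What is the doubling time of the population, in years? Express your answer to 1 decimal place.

Doubling time t_d = ln(2)/r = 0.6931/0.12 = 5.7762.

5.8 years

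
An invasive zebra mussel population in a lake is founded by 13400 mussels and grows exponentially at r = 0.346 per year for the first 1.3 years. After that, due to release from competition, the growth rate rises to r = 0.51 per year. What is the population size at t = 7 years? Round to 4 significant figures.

Phase 1: N(1.3) = 13400·e^(0.346×1.3) = 13400·e^0.4498 = 21011.2.
Phase 2 runs for 7 − 1.3 = 5.7 years at r = 0.51.
N(7) = 21011.2·e^(0.51×5.7) = 21011.2·e^2.907 = 384543.

384500 mussels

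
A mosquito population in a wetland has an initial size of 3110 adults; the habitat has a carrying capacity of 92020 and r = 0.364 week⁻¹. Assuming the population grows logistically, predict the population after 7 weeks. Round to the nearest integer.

28430 adults

A = (K − N₀)/N₀ = (92020 − 3110)/3110 = 28.588.
N(t) = K/(1 + A·e^(−rt)) = 92020/(1 + 28.588×e^(−0.364×7)).
e^(−2.548) = 0.078238; denominator = 1 + 28.588×0.078238 = 3.2367.
N = 92020/3.2367 = 28430.2.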